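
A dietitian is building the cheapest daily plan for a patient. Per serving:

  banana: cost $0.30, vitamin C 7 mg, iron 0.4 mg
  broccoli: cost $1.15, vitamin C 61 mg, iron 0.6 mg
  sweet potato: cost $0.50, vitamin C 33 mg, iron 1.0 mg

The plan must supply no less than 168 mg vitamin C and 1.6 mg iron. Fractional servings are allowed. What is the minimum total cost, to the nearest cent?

Minimising a linear cost over {vitamin C ≥ 168, iron ≥ 1.6, servings ≥ 0} — the optimum is at a vertex, using one or two foods.
banana only: max(168/7, 1.6/0.4) = 24 servings → $7.20.
broccoli only: max(168/61, 1.6/0.6) = 2.754 servings → $3.17.
sweet potato only: max(168/33, 1.6/1.0) = 5.091 servings → $2.55.
banana + broccoli with both targets exact would need a negative amount; discard.
banana + sweet potato: intersection lies outside the first quadrant.
broccoli + sweet potato: the both-tight solution has a negative serving — not a feasible corner.
So the least-cost plan costs $2.55.

$2.55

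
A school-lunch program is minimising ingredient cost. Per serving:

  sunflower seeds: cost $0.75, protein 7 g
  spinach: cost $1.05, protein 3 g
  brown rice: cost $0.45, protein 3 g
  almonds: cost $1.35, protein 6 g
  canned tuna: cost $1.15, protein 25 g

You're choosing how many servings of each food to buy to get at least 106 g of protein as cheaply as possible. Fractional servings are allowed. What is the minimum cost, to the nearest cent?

$4.88

Cost per g of protein: canned tuna $0.0460, sunflower seeds $0.1071, brown rice $0.1500, almonds $0.2250, spinach $0.3500.
With no serving limits, use only canned tuna: 106 g / 25 g = 4.24 servings × $1.15 = $4.88.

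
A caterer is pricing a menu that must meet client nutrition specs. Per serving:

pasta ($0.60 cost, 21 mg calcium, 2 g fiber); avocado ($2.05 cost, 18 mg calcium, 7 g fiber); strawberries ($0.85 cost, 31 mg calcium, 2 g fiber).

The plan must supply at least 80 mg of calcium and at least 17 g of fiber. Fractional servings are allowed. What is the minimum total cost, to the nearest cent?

$5.01

A basic optimal solution has at most two foods positive. Try each food alone and each pair with both targets met exactly.
pasta only: max(80/21, 17/2) = 8.5 servings → $5.10.
avocado only: max(80/18, 17/7) = 4.444 servings → $9.11.
strawberries only: max(80/31, 17/2) = 8.5 servings → $7.22.
pasta + avocado with both tight: 2.288 servings and 1.775 servings → $5.01.
pasta + strawberries: intersection lies outside the first quadrant.
avocado + strawberries with both tight: 2.028 servings and 1.403 servings → $5.35.
The minimum over all feasible corners is $5.01.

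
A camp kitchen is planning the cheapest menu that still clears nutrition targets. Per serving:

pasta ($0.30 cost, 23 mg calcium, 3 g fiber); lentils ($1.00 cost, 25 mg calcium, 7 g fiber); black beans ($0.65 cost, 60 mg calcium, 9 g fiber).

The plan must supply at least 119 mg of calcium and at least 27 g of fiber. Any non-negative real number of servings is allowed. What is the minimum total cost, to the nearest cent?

Check every corner: each single food scaled to meet both minima, and each pair solved so both constraints bind.
pasta only: max(119/23, 27/3) = 9 servings → $2.70.
lentils only: max(119/25, 27/7) = 4.76 servings → $4.76.
black beans only: max(119/60, 27/9) = 3 servings → $1.95.
pasta + lentils with both tight: 1.837 servings and 3.07 servings → $3.62.
pasta + black beans: intersection lies outside the first quadrant.
lentils + black beans with both tight: 2.815 servings and 0.8103 servings → $3.34.
The minimum over all feasible corners is $1.95.

$1.95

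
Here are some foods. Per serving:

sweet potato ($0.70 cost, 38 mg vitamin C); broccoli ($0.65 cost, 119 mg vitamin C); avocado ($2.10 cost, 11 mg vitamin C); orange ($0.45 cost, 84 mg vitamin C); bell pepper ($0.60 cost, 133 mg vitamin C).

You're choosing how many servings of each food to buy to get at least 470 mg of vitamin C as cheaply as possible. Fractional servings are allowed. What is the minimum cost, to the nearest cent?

$2.12

Cost per mg of vitamin C: bell pepper $0.0045, orange $0.0054, broccoli $0.0055, sweet potato $0.0184, avocado $0.1909.
With no serving limits, use only bell pepper: 470 mg / 133 mg = 3.534 servings × $0.60 = $2.12.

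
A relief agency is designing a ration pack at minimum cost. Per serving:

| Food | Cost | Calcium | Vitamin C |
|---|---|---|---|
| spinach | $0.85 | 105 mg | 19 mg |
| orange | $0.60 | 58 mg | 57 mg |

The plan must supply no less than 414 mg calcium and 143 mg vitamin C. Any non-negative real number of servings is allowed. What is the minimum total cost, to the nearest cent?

Minimising a linear cost over {calcium ≥ 414, vitamin C ≥ 143, servings ≥ 0} — the optimum is at a vertex, using one or two foods.
spinach only: max(414/105, 143/19) = 7.526 servings → $6.40.
orange only: max(414/58, 143/57) = 7.138 servings → $4.28.
spinach + orange with both tight: 3.134 servings and 1.464 servings → $3.54.
So the least-cost plan costs $3.54.

$3.54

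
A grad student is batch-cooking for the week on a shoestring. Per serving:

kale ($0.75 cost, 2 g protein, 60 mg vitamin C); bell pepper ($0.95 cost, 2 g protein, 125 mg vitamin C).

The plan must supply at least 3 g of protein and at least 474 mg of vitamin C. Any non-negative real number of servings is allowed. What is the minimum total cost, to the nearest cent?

$3.60

Compare the cost at each extreme point of the feasible region.
kale only: max(3/2, 474/60) = 7.9 servings → $5.92.
bell pepper only: max(3/2, 474/125) = 3.792 servings → $3.60.
kale + bell pepper with both targets exact would need a negative amount; discard.
Cheapest feasible corner: $3.60.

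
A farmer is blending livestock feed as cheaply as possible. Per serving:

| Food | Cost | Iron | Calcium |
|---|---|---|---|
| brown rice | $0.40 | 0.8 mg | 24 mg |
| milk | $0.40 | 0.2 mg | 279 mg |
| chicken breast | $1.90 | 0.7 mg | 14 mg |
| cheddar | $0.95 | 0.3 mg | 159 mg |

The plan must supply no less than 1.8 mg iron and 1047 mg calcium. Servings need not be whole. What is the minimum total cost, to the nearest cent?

Check every corner: each single food scaled to meet both minima, and each pair solved so both constraints bind.
brown rice only: max(1.8/0.8, 1047/24) = 43.62 servings → $17.45.
milk only: max(1.8/0.2, 1047/279) = 9 servings → $3.60.
chicken breast only: max(1.8/0.7, 1047/14) = 74.79 servings → $142.09.
cheddar only: max(1.8/0.3, 1047/159) = 6.585 servings → $6.26.
brown rice + milk with both tight: 1.341 servings and 3.637 servings → $1.99.
brown rice + chicken breast: intersection lies outside the first quadrant.
brown rice + cheddar: intersection lies outside the first quadrant.
milk + chicken breast with both tight: 3.676 servings and 1.521 servings → $4.36.
milk + cheddar with both tight: 0.5376 servings and 5.642 servings → $5.57.
chicken breast + cheddar: the both-tight solution has a negative serving — not a feasible corner.
So the least-cost plan costs $1.99.

$1.99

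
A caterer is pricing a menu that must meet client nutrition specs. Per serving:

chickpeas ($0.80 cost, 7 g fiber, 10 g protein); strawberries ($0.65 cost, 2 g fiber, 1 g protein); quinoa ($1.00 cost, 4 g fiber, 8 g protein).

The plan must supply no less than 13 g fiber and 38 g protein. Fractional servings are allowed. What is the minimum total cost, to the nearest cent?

$3.04

The cheapest plan sits at a corner of the feasible region — with two constraints it uses at most two foods.
chickpeas only: max(13/7, 38/10) = 3.8 servings → $3.04.
strawberries only: max(13/2, 38/1) = 38 servings → $24.70.
quinoa only: max(13/4, 38/8) = 4.75 servings → $4.75.
chickpeas + strawberries: the both-tight solution has a negative serving — not a feasible corner.
chickpeas + quinoa with both targets exact would need a negative amount; discard.
strawberries + quinoa: the both-tight solution has a negative serving — not a feasible corner.
The minimum over all feasible corners is $3.04.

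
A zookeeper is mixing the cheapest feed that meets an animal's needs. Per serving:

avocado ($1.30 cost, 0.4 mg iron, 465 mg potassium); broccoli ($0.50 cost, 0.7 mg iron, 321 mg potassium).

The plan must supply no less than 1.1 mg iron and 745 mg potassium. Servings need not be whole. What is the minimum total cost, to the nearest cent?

A basic optimal solution has at most two foods positive. Try each food alone and each pair with both targets met exactly.
avocado only: max(1.1/0.4, 745/465) = 2.75 servings → $3.58.
broccoli only: max(1.1/0.7, 745/321) = 2.321 servings → $1.16.
avocado + broccoli with both tight: 0.8544 servings and 1.083 servings → $1.65.
Cheapest feasible corner: $1.16.

$1.16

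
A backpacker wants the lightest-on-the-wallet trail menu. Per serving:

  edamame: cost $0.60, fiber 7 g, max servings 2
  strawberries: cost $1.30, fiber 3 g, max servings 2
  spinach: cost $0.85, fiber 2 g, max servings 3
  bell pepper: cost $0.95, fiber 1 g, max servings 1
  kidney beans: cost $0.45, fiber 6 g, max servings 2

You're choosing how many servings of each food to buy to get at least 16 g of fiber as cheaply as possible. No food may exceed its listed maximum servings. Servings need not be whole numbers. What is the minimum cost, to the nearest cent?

$1.24

Cost per g of fiber: kidney beans $0.0750, edamame $0.0857, spinach $0.4250, strawberries $0.4333, bell pepper $0.9500.
Take 2 servings of kidney beans: +12.0 g fiber for $0.90 (total $0.90, still need 4.0 g).
Take 0.5714 servings of edamame: +4.0 g fiber for $0.34 (total $1.24, still need 0.0 g).
Filling from the cheapest source first is optimal under one linear minimum: $1.24.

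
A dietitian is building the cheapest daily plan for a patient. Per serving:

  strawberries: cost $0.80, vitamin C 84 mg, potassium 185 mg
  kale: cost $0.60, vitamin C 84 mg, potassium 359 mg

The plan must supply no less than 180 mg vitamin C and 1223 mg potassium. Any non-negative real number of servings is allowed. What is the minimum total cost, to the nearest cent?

$2.04

Compare the cost at each extreme point of the feasible region.
strawberries only: max(180/84, 1223/185) = 6.611 servings → $5.29.
kale only: max(180/84, 1223/359) = 3.407 servings → $2.04.
strawberries + kale: intersection lies outside the first quadrant.
So the least-cost plan costs $2.04.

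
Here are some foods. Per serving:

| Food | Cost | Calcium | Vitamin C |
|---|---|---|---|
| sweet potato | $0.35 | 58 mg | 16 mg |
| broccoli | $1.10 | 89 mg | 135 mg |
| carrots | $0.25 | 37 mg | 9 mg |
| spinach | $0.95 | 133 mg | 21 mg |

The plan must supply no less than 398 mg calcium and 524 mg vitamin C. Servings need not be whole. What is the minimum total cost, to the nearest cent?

At the optimum either one food covers both requirements or two foods hit both targets exactly; no other combination can be cheaper.
sweet potato only: max(398/58, 524/16) = 32.75 servings → $11.46.
broccoli only: max(398/89, 524/135) = 4.472 servings → $4.92.
carrots only: max(398/37, 524/9) = 58.22 servings → $14.56.
spinach only: max(398/133, 524/21) = 24.95 servings → $23.70.
sweet potato + broccoli with both tight: 1.107 servings and 3.75 servings → $4.51.
sweet potato + carrots with both targets exact would need a negative amount; discard.
sweet potato + spinach with both targets exact would need a negative amount; discard.
broccoli + carrots with both tight: 3.769 servings and 1.691 servings → $4.57.
broccoli + spinach with both tight: 3.813 servings and 0.441 servings → $4.61.
carrots + spinach: intersection lies outside the first quadrant.
So the least-cost plan costs $4.51.

$4.51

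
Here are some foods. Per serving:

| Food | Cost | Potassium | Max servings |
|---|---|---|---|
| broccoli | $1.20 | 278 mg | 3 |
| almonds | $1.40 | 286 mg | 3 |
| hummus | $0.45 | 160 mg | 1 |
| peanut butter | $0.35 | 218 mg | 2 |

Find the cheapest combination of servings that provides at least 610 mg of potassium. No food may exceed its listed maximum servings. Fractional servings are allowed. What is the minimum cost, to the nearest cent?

$1.21

Cost per mg of potassium: peanut butter $0.0016, hummus $0.0028, broccoli $0.0043, almonds $0.0049.
Take 2 servings of peanut butter: +436.0 mg potassium for $0.70 (total $0.70, still need 174.0 mg).
Take 1 serving of hummus: +160.0 mg potassium for $0.45 (total $1.15, still need 14.0 mg).
Take 0.05036 servings of broccoli: +14.0 mg potassium for $0.06 (total $1.21, still need 0.0 mg).
Filling from the cheapest source first is optimal under one linear minimum: $1.21.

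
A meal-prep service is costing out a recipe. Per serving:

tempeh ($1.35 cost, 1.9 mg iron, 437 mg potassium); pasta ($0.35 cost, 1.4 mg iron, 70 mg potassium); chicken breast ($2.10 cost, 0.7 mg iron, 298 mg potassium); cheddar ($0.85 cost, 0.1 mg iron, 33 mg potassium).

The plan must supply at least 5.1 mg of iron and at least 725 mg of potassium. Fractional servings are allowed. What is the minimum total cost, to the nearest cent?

The cheapest plan sits at a corner of the feasible region — with two constraints it uses at most two foods.
tempeh only: max(5.1/1.9, 725/437) = 2.684 servings → $3.62.
pasta only: max(5.1/1.4, 725/70) = 10.36 servings → $3.62.
chicken breast only: max(5.1/0.7, 725/298) = 7.286 servings → $15.30.
cheddar only: max(5.1/0.1, 725/33) = 51 servings → $43.35.
tempeh + pasta with both tight: 1.374 servings and 1.778 servings → $2.48.
tempeh + chicken breast: intersection lies outside the first quadrant.
tempeh + cheddar with both targets exact would need a negative amount; discard.
pasta + chicken breast with both tight: 2.749 servings and 1.787 servings → $4.72.
pasta + cheddar with both tight: 2.444 servings and 16.79 servings → $15.12.
chicken breast + cheddar: intersection lies outside the first quadrant.
The minimum over all feasible corners is $2.48.

$2.48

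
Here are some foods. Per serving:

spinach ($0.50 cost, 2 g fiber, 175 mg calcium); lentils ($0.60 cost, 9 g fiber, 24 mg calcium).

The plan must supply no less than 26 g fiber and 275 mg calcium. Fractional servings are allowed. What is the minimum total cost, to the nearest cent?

spinach only: max(26/2, 275/175) = 13 servings → $6.50.
lentils only: max(26/9, 275/24) = 11.46 servings → $6.88.
spinach + lentils with both tight: 1.212 servings and 2.62 servings → $2.18.
The minimum over all feasible corners is $2.18.

$2.18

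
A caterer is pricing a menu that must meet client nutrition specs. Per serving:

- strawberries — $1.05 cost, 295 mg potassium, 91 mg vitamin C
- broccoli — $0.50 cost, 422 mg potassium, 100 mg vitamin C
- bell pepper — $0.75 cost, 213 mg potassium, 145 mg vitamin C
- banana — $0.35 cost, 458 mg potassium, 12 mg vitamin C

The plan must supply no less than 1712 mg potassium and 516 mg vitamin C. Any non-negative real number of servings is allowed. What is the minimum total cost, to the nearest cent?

The cheapest plan sits at a corner of the feasible region — with two constraints it uses at most two foods.
strawberries only: max(1712/295, 516/91) = 5.803 servings → $6.09.
broccoli only: max(1712/422, 516/100) = 5.16 servings → $2.58.
bell pepper only: max(1712/213, 516/145) = 8.038 servings → $6.03.
banana only: max(1712/458, 516/12) = 43 servings → $15.05.
strawberries + broccoli with both tight: 5.229 servings and 0.4013 servings → $5.69.
strawberries + bell pepper: intersection lies outside the first quadrant.
strawberries + banana with both tight: 5.658 servings and 0.09366 servings → $5.97.
broccoli + bell pepper with both tight: 3.468 servings and 1.167 servings → $2.61.
broccoli + banana: the both-tight solution has a negative serving — not a feasible corner.
bell pepper + banana with both tight: 3.379 servings and 2.166 servings → $3.29.
The minimum over all feasible corners is $2.58.

$2.58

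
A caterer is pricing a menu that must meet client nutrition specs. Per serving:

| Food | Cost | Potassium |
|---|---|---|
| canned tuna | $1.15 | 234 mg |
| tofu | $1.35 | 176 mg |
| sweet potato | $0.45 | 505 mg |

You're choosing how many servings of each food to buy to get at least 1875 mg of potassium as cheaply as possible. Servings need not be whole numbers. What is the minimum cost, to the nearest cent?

$1.67

Cost per mg of potassium: sweet potato $0.0009, canned tuna $0.0049, tofu $0.0077.
With no serving limits, use only sweet potato: 1875 mg / 505 mg = 3.713 servings × $0.45 = $1.67.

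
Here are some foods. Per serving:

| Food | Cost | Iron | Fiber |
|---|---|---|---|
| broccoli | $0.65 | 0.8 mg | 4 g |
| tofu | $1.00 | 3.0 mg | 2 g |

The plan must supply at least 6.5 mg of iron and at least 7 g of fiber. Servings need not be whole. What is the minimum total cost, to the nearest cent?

$2.46

For a min-cost LP with two ≥-constraints, a basic feasible solution has at most two positive variables.
broccoli only: max(6.5/0.8, 7/4) = 8.125 servings → $5.28.
tofu only: max(6.5/3.0, 7/2) = 3.5 servings → $3.50.
broccoli + tofu with both tight: 0.7692 servings and 1.962 servings → $2.46.
So the least-cost plan costs $2.46.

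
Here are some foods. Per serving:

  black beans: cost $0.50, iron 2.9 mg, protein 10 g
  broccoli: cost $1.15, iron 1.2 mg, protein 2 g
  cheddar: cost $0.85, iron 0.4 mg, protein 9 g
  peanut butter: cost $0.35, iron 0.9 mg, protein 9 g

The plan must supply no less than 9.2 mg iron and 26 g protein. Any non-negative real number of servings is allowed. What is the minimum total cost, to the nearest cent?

$1.59

The cheapest plan sits at a corner of the feasible region — with two constraints it uses at most two foods.
black beans only: max(9.2/2.9, 26/10) = 3.172 servings → $1.59.
broccoli only: max(9.2/1.2, 26/2) = 13 servings → $14.95.
cheddar only: max(9.2/0.4, 26/9) = 23 servings → $19.55.
peanut butter only: max(9.2/0.9, 26/9) = 10.22 servings → $3.58.
black beans + broccoli with both tight: 2.065 servings and 2.677 servings → $4.11.
black beans + cheddar: intersection lies outside the first quadrant.
black beans + peanut butter: intersection lies outside the first quadrant.
broccoli + cheddar with both tight: 7.24 servings and 1.28 servings → $9.41.
broccoli + peanut butter with both tight: 6.6 servings and 1.422 servings → $8.09.
cheddar + peanut butter: the both-tight solution has a negative serving — not a feasible corner.
The minimum over all feasible corners is $1.59.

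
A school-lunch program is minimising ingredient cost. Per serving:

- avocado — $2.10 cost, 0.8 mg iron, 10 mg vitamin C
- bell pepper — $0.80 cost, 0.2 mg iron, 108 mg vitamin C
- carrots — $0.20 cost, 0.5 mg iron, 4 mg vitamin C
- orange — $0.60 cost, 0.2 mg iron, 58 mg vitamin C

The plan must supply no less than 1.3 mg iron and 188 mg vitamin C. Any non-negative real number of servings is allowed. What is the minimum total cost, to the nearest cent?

$1.72

Compare the cost at each extreme point of the feasible region.
avocado only: max(1.3/0.8, 188/10) = 18.8 servings → $39.48.
bell pepper only: max(1.3/0.2, 188/108) = 6.5 servings → $5.20.
carrots only: max(1.3/0.5, 188/4) = 47 servings → $9.40.
orange only: max(1.3/0.2, 188/58) = 6.5 servings → $3.90.
avocado + bell pepper with both tight: 1.218 servings and 1.628 servings → $3.86.
avocado + carrots with both targets exact would need a negative amount; discard.
avocado + orange with both tight: 0.8514 servings and 3.095 servings → $3.64.
bell pepper + carrots with both tight: 1.669 servings and 1.932 servings → $1.72.
bell pepper + orange: the both-tight solution has a negative serving — not a feasible corner.
carrots + orange with both tight: 1.34 servings and 3.149 servings → $2.16.
So the least-cost plan costs $1.72.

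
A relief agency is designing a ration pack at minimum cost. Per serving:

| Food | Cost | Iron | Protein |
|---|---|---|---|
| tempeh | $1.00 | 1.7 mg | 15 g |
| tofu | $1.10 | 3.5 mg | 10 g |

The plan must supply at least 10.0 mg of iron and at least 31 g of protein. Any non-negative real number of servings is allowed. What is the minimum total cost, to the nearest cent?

$3.25

Compare the cost at each extreme point of the feasible region.
tempeh only: max(10.0/1.7, 31/15) = 5.882 servings → $5.88.
tofu only: max(10.0/3.5, 31/10) = 3.1 servings → $3.41.
tempeh + tofu with both tight: 0.2394 servings and 2.741 servings → $3.25.
The minimum over all feasible corners is $3.25.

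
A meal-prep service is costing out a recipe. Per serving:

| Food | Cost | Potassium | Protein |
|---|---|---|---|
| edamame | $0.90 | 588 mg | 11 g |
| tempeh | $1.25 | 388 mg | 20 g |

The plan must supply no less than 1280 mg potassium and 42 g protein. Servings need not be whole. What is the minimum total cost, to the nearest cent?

Minimising a linear cost over {potassium ≥ 1280, protein ≥ 42, servings ≥ 0} — the optimum is at a vertex, using one or two foods.
edamame only: max(1280/588, 42/11) = 3.818 servings → $3.44.
tempeh only: max(1280/388, 42/20) = 3.299 servings → $4.12.
edamame + tempeh with both tight: 1.242 servings and 1.417 servings → $2.89.
Cheapest feasible corner: $2.89.

$2.89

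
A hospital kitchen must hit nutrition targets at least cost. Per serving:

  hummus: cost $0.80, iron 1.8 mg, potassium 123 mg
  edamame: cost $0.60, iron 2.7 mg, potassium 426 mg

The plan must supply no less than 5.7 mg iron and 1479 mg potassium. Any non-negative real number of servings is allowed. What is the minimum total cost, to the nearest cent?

$2.08

Compare the cost at each extreme point of the feasible region.
hummus only: max(5.7/1.8, 1479/123) = 12.02 servings → $9.62.
edamame only: max(5.7/2.7, 1479/426) = 3.472 servings → $2.08.
hummus + edamame: the both-tight solution has a negative serving — not a feasible corner.
So the least-cost plan costs $2.08.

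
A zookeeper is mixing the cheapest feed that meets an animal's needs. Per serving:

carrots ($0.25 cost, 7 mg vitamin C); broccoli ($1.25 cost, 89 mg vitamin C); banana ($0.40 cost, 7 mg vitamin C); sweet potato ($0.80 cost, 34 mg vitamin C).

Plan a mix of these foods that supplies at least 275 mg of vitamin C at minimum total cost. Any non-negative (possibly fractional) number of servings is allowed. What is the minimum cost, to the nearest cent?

$3.86

Cost per mg of vitamin C: broccoli $0.0140, sweet potato $0.0235, carrots $0.0357, banana $0.0571.
With no serving limits, use only broccoli: 275 mg / 89 mg = 3.09 servings × $1.25 = $3.86.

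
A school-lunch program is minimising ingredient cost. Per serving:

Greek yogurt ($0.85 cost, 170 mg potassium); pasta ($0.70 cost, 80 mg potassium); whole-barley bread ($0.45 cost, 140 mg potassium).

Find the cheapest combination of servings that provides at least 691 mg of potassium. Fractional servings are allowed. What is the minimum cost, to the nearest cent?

Cost per mg of potassium: whole-barley bread $0.0032, Greek yogurt $0.0050, pasta $0.0088.
With no serving limits, use only whole-barley bread: 691 mg / 140 mg = 4.936 servings × $0.45 = $2.22.

$2.22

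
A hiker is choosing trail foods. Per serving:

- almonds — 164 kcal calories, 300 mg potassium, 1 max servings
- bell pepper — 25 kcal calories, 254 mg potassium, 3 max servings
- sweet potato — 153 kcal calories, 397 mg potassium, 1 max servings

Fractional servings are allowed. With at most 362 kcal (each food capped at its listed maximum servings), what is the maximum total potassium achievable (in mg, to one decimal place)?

1404.1 mg

Potassium per kcal: bell pepper 10.16, sweet potato 2.595, almonds 1.829.
Take 3 servings of bell pepper: uses 75 kcal, +762.0 mg potassium (running total 762.0 mg).
Take 1 serving of sweet potato: uses 153 kcal, +397.0 mg potassium (running total 1159.0 mg).
Take 0.8171 servings of almonds: uses 134 kcal, +245.1 mg potassium (running total 1404.1 mg).
Greedy by best ratio exhausts the calories allowance optimally: 1404.1 mg.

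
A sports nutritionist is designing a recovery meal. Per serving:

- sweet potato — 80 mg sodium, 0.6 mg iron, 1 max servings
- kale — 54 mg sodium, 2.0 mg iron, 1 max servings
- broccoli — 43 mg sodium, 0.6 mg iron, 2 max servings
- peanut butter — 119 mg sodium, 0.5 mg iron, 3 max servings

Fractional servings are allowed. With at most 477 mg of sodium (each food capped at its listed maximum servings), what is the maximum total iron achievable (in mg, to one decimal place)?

4.9 mg

Iron per mg sodium: kale 0.03704, broccoli 0.01395, sweet potato 0.0075, peanut butter 0.004202.
Take 1 serving of kale: uses 54 mg sodium, +2.0 mg iron (running total 2.0 mg).
Take 2 servings of broccoli: uses 86 mg sodium, +1.2 mg iron (running total 3.2 mg).
Take 1 serving of sweet potato: uses 80 mg sodium, +0.6 mg iron (running total 3.8 mg).
Take 2.16 servings of peanut butter: uses 257 mg sodium, +1.1 mg iron (running total 4.9 mg).
Filling greedily by iron-per-mg sodium is optimal for one linear limit, giving 4.9 mg.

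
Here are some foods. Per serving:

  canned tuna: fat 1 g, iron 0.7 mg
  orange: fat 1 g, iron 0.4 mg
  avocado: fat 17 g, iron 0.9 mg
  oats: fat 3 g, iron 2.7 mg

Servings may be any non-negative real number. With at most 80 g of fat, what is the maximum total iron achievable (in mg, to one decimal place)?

72.0 mg

Iron per g fat: oats 0.9, canned tuna 0.7, orange 0.4, avocado 0.05294.
With no serving limits, spend the whole fat allowance on oats: 80 g / 3 g × 2.7 mg = 72.0 mg.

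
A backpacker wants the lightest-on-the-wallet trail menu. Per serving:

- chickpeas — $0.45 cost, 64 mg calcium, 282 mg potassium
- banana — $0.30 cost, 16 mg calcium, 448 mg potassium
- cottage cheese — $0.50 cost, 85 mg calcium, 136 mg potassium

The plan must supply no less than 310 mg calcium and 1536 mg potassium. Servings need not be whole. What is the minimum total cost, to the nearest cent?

A basic optimal solution has at most two foods positive. Try each food alone and each pair with both targets met exactly.
chickpeas only: max(310/64, 1536/282) = 5.447 servings → $2.45.
banana only: max(310/16, 1536/448) = 19.38 servings → $5.81.
cottage cheese only: max(310/85, 1536/136) = 11.29 servings → $5.65.
chickpeas + banana with both tight: 4.731 servings and 0.4505 servings → $2.26.
chickpeas + cottage cheese: intersection lies outside the first quadrant.
banana + cottage cheese with both tight: 2.462 servings and 3.184 servings → $2.33.
Cheapest feasible corner: $2.26.

$2.26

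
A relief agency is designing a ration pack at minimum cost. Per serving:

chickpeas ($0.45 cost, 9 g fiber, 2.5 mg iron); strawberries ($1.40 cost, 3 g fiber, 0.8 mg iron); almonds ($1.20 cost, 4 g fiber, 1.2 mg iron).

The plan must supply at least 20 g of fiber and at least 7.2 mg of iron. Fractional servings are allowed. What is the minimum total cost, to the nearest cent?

$1.30

For a min-cost LP with two ≥-constraints, a basic feasible solution has at most two positive variables.
chickpeas only: max(20/9, 7.2/2.5) = 2.88 servings → $1.30.
strawberries only: max(20/3, 7.2/0.8) = 9 servings → $12.60.
almonds only: max(20/4, 7.2/1.2) = 6 servings → $7.20.
chickpeas + strawberries: the both-tight solution has a negative serving — not a feasible corner.
chickpeas + almonds: the both-tight solution has a negative serving — not a feasible corner.
strawberries + almonds: intersection lies outside the first quadrant.
So the least-cost plan costs $1.30.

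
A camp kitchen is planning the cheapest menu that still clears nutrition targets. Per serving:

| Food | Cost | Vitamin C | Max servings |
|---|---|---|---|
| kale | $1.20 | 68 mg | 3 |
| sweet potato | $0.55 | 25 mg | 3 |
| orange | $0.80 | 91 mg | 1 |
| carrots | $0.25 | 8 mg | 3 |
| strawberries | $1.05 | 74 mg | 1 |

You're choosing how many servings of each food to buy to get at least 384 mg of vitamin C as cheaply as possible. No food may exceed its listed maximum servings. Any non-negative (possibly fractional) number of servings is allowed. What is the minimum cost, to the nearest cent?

$5.78

Cost per mg of vitamin C: orange $0.0088, strawberries $0.0142, kale $0.0176, sweet potato $0.0220, carrots $0.0312.
Take 1 serving of orange: +91.0 mg vitamin C for $0.80 (total $0.80, still need 293.0 mg).
Take 1 serving of strawberries: +74.0 mg vitamin C for $1.05 (total $1.85, still need 219.0 mg).
Take 3 servings of kale: +204.0 mg vitamin C for $3.60 (total $5.45, still need 15.0 mg).
Take 0.6 servings of sweet potato: +15.0 mg vitamin C for $0.33 (total $5.78, still need 0.0 mg).
Filling from the cheapest source first is optimal under one linear minimum: $5.78.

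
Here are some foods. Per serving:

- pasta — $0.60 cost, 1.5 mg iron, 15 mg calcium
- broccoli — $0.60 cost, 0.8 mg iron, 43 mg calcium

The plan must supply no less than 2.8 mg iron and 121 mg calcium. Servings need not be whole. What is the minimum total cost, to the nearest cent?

Check every corner: each single food scaled to meet both minima, and each pair solved so both constraints bind.
pasta only: max(2.8/1.5, 121/15) = 8.067 servings → $4.84.
broccoli only: max(2.8/0.8, 121/43) = 3.5 servings → $2.10.
pasta + broccoli with both tight: 0.4495 servings and 2.657 servings → $1.86.
The minimum over all feasible corners is $1.86.

$1.86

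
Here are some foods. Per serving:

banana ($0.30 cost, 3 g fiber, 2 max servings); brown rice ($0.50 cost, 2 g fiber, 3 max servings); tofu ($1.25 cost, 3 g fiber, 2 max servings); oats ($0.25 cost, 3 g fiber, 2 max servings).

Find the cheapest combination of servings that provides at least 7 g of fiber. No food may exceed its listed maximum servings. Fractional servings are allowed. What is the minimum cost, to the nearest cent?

$0.60

Cost per g of fiber: oats $0.0833, banana $0.1000, brown rice $0.2500, tofu $0.4167.
Take 2 servings of oats: +6.0 g fiber for $0.50 (total $0.50, still need 1.0 g).
Take 0.3333 servings of banana: +1.0 g fiber for $0.10 (total $0.60, still need 0.0 g).
Greedy by cheapest-per-g is optimal for a single linear constraint, so the minimum cost is $0.60.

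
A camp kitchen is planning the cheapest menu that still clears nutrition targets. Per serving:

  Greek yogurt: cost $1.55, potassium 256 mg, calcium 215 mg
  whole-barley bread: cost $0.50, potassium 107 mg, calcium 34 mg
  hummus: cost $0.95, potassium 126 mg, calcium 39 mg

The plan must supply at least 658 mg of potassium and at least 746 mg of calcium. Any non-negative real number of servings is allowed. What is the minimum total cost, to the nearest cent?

A basic optimal solution has at most two foods positive. Try each food alone and each pair with both targets met exactly.
Greek yogurt only: max(658/256, 746/215) = 3.47 servings → $5.38.
whole-barley bread only: max(658/107, 746/34) = 21.94 servings → $10.97.
hummus only: max(658/126, 746/39) = 19.13 servings → $18.17.
Greek yogurt + whole-barley bread with both targets exact would need a negative amount; discard.
Greek yogurt + hummus: the both-tight solution has a negative serving — not a feasible corner.
whole-barley bread + hummus with both targets exact would need a negative amount; discard.
The minimum over all feasible corners is $5.38.

$5.38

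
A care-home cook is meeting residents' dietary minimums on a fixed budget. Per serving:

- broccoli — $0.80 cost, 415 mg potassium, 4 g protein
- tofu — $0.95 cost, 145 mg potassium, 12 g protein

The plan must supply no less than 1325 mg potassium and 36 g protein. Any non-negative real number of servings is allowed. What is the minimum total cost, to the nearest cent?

$4.02

A basic optimal solution has at most two foods positive. Try each food alone and each pair with both targets met exactly.
broccoli only: max(1325/415, 36/4) = 9 servings → $7.20.
tofu only: max(1325/145, 36/12) = 9.138 servings → $8.68.
broccoli + tofu with both tight: 2.427 servings and 2.191 servings → $4.02.
The minimum over all feasible corners is $4.02.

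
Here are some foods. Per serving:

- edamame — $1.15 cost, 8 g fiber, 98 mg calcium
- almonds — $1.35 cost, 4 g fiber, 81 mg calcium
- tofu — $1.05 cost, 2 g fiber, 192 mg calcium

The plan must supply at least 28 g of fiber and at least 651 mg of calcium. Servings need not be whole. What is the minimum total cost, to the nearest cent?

$5.43

An LP optimum is at a vertex; with two nutrient constraints at most two foods are used. Check each candidate.
edamame only: max(28/8, 651/98) = 6.643 servings → $7.64.
almonds only: max(28/4, 651/81) = 8.037 servings → $10.85.
tofu only: max(28/2, 651/192) = 14 servings → $14.70.
edamame + almonds: the both-tight solution has a negative serving — not a feasible corner.
edamame + tofu with both tight: 3.04 servings and 1.839 servings → $5.43.
almonds + tofu with both tight: 6.723 servings and 0.5545 servings → $9.66.
The minimum over all feasible corners is $5.43.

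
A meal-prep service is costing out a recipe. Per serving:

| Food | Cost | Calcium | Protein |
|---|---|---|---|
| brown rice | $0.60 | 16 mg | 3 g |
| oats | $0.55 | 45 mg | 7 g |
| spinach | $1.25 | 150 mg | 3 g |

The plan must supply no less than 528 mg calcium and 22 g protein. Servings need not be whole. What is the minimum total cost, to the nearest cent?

The cheapest plan sits at a corner of the feasible region — with two constraints it uses at most two foods.
brown rice only: max(528/16, 22/3) = 33 servings → $19.80.
oats only: max(528/45, 22/7) = 11.73 servings → $6.45.
spinach only: max(528/150, 22/3) = 7.333 servings → $9.17.
brown rice + oats with both targets exact would need a negative amount; discard.
brown rice + spinach with both tight: 4.269 servings and 3.065 servings → $6.39.
oats + spinach with both tight: 1.875 servings and 2.957 servings → $4.73.
So the least-cost plan costs $4.73.

$4.73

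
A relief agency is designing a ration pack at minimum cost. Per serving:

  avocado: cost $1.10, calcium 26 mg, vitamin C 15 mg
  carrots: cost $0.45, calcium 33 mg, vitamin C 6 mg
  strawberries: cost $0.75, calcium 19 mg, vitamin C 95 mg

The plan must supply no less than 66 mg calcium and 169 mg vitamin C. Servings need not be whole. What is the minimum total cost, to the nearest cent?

$1.74

A basic optimal solution has at most two foods positive. Try each food alone and each pair with both targets met exactly.
avocado only: max(66/26, 169/15) = 11.27 servings → $12.39.
carrots only: max(66/33, 169/6) = 28.17 servings → $12.68.
strawberries only: max(66/19, 169/95) = 3.474 servings → $2.61.
avocado + carrots: intersection lies outside the first quadrant.
avocado + strawberries with both tight: 1.4 servings and 1.558 servings → $2.71.
carrots + strawberries with both tight: 1.013 servings and 1.715 servings → $1.74.
Cheapest feasible corner: $1.74.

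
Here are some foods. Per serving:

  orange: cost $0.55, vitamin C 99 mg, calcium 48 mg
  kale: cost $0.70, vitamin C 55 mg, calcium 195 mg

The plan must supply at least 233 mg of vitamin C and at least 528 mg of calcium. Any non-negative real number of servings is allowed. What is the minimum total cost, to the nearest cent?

orange only: max(233/99, 528/48) = 11 servings → $6.05.
kale only: max(233/55, 528/195) = 4.236 servings → $2.97.
orange + kale with both tight: 0.9838 servings and 2.466 servings → $2.27.
So the least-cost plan costs $2.27.

$2.27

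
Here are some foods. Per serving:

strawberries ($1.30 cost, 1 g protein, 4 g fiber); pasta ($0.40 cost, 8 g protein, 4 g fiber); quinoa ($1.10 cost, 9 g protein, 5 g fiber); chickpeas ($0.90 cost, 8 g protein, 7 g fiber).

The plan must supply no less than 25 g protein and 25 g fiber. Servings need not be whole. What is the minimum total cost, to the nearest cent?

$2.50

For a min-cost LP with two ≥-constraints, a basic feasible solution has at most two positive variables.
strawberries only: max(25/1, 25/4) = 25 servings → $32.50.
pasta only: max(25/8, 25/4) = 6.25 servings → $2.50.
quinoa only: max(25/9, 25/5) = 5 servings → $5.50.
chickpeas only: max(25/8, 25/7) = 3.571 servings → $3.21.
strawberries + pasta with both tight: 3.571 servings and 2.679 servings → $5.71.
strawberries + quinoa with both tight: 3.226 servings and 2.419 servings → $6.85.
strawberries + chickpeas with both tight: 1 serving and 3 servings → $4.00.
pasta + quinoa: intersection lies outside the first quadrant.
pasta + chickpeas: intersection lies outside the first quadrant.
quinoa + chickpeas: intersection lies outside the first quadrant.
So the least-cost plan costs $2.50.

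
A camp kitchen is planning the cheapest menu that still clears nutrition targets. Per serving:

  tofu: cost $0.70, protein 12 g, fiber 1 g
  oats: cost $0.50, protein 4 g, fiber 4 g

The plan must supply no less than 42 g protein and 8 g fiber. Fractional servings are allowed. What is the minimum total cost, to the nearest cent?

$2.78

For a min-cost LP with two ≥-constraints, a basic feasible solution has at most two positive variables.
tofu only: max(42/12, 8/1) = 8 servings → $5.60.
oats only: max(42/4, 8/4) = 10.5 servings → $5.25.
tofu + oats with both tight: 3.091 servings and 1.227 servings → $2.78.
Cheapest feasible corner: $2.78.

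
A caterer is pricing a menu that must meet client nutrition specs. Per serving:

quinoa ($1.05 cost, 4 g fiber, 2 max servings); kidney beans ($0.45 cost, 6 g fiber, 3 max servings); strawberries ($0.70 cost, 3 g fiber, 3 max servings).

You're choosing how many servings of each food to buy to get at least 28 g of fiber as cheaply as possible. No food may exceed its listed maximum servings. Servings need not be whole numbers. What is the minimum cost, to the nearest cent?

$3.71

Cost per g of fiber: kidney beans $0.0750, strawberries $0.2333, quinoa $0.2625.
Take 3 servings of kidney beans: +18.0 g fiber for $1.35 (total $1.35, still need 10.0 g).
Take 3 servings of strawberries: +9.0 g fiber for $2.10 (total $3.45, still need 1.0 g).
Take 0.25 servings of quinoa: +1.0 g fiber for $0.26 (total $3.71, still need 0.0 g).
Filling from the cheapest source first is optimal under one linear minimum: $3.71.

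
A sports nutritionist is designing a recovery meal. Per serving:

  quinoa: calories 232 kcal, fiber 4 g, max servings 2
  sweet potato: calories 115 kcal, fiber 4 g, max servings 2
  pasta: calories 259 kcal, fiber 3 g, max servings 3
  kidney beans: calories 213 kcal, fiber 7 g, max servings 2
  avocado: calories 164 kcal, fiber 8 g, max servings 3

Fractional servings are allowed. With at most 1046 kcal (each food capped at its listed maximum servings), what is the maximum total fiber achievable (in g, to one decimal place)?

Fiber per kcal: avocado 0.04878, sweet potato 0.03478, kidney beans 0.03286, quinoa 0.01724, pasta 0.01158.
Take 3 servings of avocado: uses 492 kcal, +24.0 g fiber (running total 24.0 g).
Take 2 servings of sweet potato: uses 230 kcal, +8.0 g fiber (running total 32.0 g).
Take 1.521 servings of kidney beans: uses 324 kcal, +10.6 g fiber (running total 42.6 g).
Greedy by best ratio exhausts the calories allowance optimally: 42.6 g.

42.6 g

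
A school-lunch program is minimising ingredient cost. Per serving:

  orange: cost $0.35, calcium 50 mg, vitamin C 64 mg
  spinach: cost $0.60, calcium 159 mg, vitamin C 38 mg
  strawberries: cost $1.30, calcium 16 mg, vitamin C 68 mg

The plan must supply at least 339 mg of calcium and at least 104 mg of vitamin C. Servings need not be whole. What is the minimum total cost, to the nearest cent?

$1.35

orange only: max(339/50, 104/64) = 6.78 servings → $2.37.
spinach only: max(339/159, 104/38) = 2.737 servings → $1.64.
strawberries only: max(339/16, 104/68) = 21.19 servings → $27.54.
orange + spinach with both tight: 0.4415 servings and 1.993 servings → $1.35.
orange + strawberries with both targets exact would need a negative amount; discard.
spinach + strawberries with both tight: 2.096 servings and 0.3581 servings → $1.72.
Cheapest feasible corner: $1.35.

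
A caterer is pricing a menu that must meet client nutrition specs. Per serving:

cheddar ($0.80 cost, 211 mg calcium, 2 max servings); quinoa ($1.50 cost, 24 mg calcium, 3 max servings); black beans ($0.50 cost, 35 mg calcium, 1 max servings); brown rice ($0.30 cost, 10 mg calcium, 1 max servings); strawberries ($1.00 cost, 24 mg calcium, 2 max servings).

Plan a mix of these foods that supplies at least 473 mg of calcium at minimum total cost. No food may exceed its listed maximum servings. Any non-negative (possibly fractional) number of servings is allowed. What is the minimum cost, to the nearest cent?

Cost per mg of calcium: cheddar $0.0038, black beans $0.0143, brown rice $0.0300, strawberries $0.0417, quinoa $0.0625.
Take 2 servings of cheddar: +422.0 mg calcium for $1.60 (total $1.60, still need 51.0 mg).
Take 1 serving of black beans: +35.0 mg calcium for $0.50 (total $2.10, still need 16.0 mg).
Take 1 serving of brown rice: +10.0 mg calcium for $0.30 (total $2.40, still need 6.0 mg).
Take 0.25 servings of strawberries: +6.0 mg calcium for $0.25 (total $2.65, still need 0.0 mg).
Greedy by cheapest-per-mg is optimal for a single linear constraint, so the minimum cost is $2.65.

$2.65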